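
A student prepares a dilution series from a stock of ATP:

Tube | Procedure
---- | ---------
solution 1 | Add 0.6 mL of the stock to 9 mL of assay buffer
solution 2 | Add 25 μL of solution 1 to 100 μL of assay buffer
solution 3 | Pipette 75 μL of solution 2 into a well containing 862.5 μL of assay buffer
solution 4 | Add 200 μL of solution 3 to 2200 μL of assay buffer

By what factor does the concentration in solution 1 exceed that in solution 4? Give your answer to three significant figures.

750

Step 1: 0.6 mL + 9 mL = 9.6 mL total → factor 9.6/0.6 = 16
Step 2: 25 μL + 100 μL = 125 μL total → factor 125/25 = 5
Step 3: 75 μL + 862.5 μL = 937.5 μL total → factor 937.5/75 = 12.5
Step 4: 200 μL + 2200 μL = 2400 μL total → factor 2400/200 = 12
Dilution factor to solution 1 = 16; to solution 4 = 12000
[solution 1]/[solution 4] = (factor to solution 4)/(factor to solution 1) = 12000/16 = 750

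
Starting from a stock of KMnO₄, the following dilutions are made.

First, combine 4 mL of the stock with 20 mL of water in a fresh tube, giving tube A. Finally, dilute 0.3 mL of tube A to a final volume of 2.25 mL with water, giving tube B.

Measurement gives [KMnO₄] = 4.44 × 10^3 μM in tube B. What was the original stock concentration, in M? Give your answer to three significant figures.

Step 1: 4 mL + 20 mL = 24 mL total → factor 24/4 = 6
Step 2: 0.3 mL brought to 2.25 mL → factor 2.25/0.3 = 7.5
Overall dilution factor = 6 × 7.5 = 45
Stock = 4.44 × 10^3 μM × 45 = 1.998 × 10^5 μM = 0.200 M

0.200 M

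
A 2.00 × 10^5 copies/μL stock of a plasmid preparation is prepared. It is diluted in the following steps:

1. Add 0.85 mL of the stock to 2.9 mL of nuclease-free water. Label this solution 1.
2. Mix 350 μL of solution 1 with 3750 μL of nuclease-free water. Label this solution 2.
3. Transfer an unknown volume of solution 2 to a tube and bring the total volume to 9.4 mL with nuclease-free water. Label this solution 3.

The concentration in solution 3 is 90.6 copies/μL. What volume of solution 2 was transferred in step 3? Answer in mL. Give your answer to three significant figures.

Step 1: 0.85 mL + 2.9 mL = 3.75 mL total → factor 3.75/0.85 = 4.4118
Step 2: 350 μL + 3750 μL = 4100 μL total → factor 4100/350 = 11.714
Step 3: v brought to 9.4 mL → factor = 9.4 mL/v
Product of known-step factors = 51.681
Overall factor = 2.00 × 10^5 copies/μL / (90.6 copies/μL) = 2207.5
Step-3 factor = 2207.5 / 51.681 = 42.714
v = 9.4 mL / 42.714 = 0.220 mL

0.220 mL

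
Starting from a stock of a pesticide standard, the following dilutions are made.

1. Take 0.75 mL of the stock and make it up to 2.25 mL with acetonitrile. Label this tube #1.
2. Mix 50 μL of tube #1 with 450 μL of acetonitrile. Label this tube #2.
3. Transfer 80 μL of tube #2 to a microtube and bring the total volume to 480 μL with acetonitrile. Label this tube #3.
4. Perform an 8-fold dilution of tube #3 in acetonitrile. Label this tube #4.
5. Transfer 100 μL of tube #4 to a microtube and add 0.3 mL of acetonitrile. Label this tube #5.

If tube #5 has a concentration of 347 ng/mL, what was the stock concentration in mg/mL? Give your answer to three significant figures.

2.00 mg/mL

Step 1: 0.75 mL brought to 2.25 mL → factor 2.25/0.75 = 3
Step 2: 50 μL + 450 μL = 500 μL total → factor 500/50 = 10
Step 3: 80 μL brought to 480 μL → factor 480/80 = 6
Step 4: 8-fold → factor 8
Step 5: 100 μL + 0.3 mL = 400 μL total → factor 400/100 = 4
Overall dilution factor = 3 × 10 × 6 × 8 × 4 = 5760
Stock = 347 ng/mL × 5760 = 1.999 × 10^6 ng/mL = 2.00 mg/mL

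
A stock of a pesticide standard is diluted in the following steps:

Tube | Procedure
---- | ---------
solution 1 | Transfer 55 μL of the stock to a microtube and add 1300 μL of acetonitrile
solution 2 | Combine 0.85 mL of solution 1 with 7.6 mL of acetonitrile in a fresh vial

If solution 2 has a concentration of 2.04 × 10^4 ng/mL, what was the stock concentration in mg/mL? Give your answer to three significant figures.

Step 1: 55 μL + 1300 μL = 1355 μL total → factor 1355/55 = 24.636
Step 2: 0.85 mL + 7.6 mL = 8.45 mL total → factor 8.45/0.85 = 9.9412
Overall dilution factor = 24.636 × 9.9412 = 244.91
Stock = 2.04 × 10^4 ng/mL × 244.91 = 4.996 × 10^6 ng/mL = 5.00 mg/mL

5.00 mg/mL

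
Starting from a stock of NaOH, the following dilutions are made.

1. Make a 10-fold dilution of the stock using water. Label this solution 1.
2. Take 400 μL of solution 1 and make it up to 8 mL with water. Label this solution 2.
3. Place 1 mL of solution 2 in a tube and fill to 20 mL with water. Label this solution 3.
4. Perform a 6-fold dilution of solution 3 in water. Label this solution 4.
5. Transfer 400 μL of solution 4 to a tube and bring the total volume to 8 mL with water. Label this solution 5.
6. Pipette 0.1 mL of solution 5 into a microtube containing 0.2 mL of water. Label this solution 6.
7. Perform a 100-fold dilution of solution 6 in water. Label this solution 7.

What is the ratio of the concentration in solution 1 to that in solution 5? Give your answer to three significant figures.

4.80 × 10^4

Step 1: 10-fold → factor 10
Step 2: 400 μL brought to 8 mL → factor 8000/400 = 20
Step 3: 1 mL brought to 20 mL → factor 20/1 = 20
Step 4: 6-fold → factor 6
Step 5: 400 μL brought to 8 mL → factor 8000/400 = 20
Dilution factor to solution 1 = 10; to solution 5 = 4.8 × 10^5
[solution 1]/[solution 5] = (factor to solution 5)/(factor to solution 1) = 4.8 × 10^5/10 = 4.80 × 10^4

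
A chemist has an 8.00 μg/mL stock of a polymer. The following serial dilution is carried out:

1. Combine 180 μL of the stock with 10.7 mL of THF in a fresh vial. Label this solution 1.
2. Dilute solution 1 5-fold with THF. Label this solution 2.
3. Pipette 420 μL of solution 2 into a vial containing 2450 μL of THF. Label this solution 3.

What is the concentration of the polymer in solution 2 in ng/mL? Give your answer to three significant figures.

26.5 ng/mL

Step 1: 180 μL + 10.7 mL = 10880 μL total → factor 10880/180 = 60.444
Step 2: 5-fold → factor 5
Dilution factor through solution 2 = 60.444 × 5 = 302.22
[solution 2] = 8.00 μg/mL / 302.22 = 0.02647 μg/mL = 26.5 ng/mL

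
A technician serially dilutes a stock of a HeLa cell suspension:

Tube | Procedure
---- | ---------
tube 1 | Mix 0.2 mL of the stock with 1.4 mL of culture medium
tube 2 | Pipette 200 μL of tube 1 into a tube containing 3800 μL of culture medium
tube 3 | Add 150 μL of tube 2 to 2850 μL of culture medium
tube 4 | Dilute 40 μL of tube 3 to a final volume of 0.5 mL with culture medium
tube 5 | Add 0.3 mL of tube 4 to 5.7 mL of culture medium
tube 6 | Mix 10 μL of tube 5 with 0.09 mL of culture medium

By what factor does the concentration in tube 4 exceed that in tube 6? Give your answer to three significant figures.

200

Step 1: 0.2 mL + 1.4 mL = 1.6 mL total → factor 1.6/0.2 = 8
Step 2: 200 μL + 3800 μL = 4000 μL total → factor 4000/200 = 20
Step 3: 150 μL + 2850 μL = 3000 μL total → factor 3000/150 = 20
Step 4: 40 μL brought to 0.5 mL → factor 500/40 = 12.5
Step 5: 0.3 mL + 5.7 mL = 6 mL total → factor 6/0.3 = 20
Step 6: 10 μL + 0.09 mL = 100 μL total → factor 100/10 = 10
Dilution factor to tube 4 = 40000; to tube 6 = 8 × 10^6
[tube 4]/[tube 6] = (factor to tube 6)/(factor to tube 4) = 8 × 10^6/40000 = 200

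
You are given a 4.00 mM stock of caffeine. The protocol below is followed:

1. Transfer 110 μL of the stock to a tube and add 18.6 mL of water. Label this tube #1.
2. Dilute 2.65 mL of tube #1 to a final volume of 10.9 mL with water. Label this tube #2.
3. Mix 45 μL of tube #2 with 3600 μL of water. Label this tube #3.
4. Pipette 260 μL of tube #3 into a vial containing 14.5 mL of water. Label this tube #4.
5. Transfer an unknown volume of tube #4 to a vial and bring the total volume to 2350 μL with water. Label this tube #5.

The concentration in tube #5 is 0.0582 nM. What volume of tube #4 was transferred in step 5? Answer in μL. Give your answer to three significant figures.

110 μL

Step 1: 110 μL + 18.6 mL = 18710 μL total → factor 18710/110 = 170.09
Step 2: 2.65 mL brought to 10.9 mL → factor 10.9/2.65 = 4.1132
Step 3: 45 μL + 3600 μL = 3645 μL total → factor 3645/45 = 81
Step 4: 260 μL + 14.5 mL = 14760 μL total → factor 14760/260 = 56.769
Step 5: v brought to 2350 μL → factor = 2350 μL/v
Product of known-step factors = 3.2171 × 10^6
Overall factor = 4.00 mM / (0.0582 nM) = 6.8729 × 10^7
Step-5 factor = 6.8729 × 10^7 / 3.2171 × 10^6 = 21.364
v = 2350 μL / 21.364 = 110 μL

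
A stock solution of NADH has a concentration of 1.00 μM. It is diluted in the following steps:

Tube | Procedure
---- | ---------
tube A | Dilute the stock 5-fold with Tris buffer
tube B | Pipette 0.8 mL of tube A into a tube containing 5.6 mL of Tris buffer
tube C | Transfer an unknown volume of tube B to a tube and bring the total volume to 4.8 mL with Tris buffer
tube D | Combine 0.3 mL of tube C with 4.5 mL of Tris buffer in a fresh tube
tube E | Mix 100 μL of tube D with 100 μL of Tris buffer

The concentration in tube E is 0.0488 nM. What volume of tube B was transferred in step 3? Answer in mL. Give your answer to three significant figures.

0.300 mL

Step 1: 5-fold → factor 5
Step 2: 0.8 mL + 5.6 mL = 6.4 mL total → factor 6.4/0.8 = 8
Step 3: v brought to 4.8 mL → factor = 4.8 mL/v
Step 4: 0.3 mL + 4.5 mL = 4.8 mL total → factor 4.8/0.3 = 16
Step 5: 100 μL + 100 μL = 200 μL total → factor 200/100 = 2
Product of known-step factors = 1280
Overall factor = 1.00 μM / (0.0488 nM) = 20492
Step-3 factor = 20492 / 1280 = 16.009
v = 4.8 mL / 16.009 = 0.300 mL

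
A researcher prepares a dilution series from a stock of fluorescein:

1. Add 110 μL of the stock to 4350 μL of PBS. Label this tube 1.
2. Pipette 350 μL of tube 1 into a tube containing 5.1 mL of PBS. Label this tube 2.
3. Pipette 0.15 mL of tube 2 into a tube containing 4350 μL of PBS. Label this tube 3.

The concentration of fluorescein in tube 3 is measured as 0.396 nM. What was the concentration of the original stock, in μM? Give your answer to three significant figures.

7.50 μM

Step 1: 110 μL + 4350 μL = 4460 μL total → factor 4460/110 = 40.545
Step 2: 350 μL + 5.1 mL = 5450 μL total → factor 5450/350 = 15.571
Step 3: 0.15 mL + 4350 μL = 4.5 mL total → factor 4.5/0.15 = 30
Overall dilution factor = 40.545 × 15.571 × 30 = 18941
Stock = 0.396 nM × 18941 = 7500 nM = 7.50 μM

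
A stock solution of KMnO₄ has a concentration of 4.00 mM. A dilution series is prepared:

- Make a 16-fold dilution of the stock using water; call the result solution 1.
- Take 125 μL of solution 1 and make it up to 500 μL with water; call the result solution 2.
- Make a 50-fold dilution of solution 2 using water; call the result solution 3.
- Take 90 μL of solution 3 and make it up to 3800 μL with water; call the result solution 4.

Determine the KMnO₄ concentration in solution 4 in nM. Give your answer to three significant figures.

29.6 nM

Step 1: 16-fold → factor 16
Step 2: 125 μL brought to 500 μL → factor 500/125 = 4
Step 3: 50-fold → factor 50
Step 4: 90 μL brought to 3800 μL → factor 3800/90 = 42.222
Overall dilution factor = 16 × 4 × 50 × 42.222 = 1.3511 × 10^5
Final = 4.00 mM / 1.3511 × 10^5 = 2.961 × 10^-5 mM = 29.6 nM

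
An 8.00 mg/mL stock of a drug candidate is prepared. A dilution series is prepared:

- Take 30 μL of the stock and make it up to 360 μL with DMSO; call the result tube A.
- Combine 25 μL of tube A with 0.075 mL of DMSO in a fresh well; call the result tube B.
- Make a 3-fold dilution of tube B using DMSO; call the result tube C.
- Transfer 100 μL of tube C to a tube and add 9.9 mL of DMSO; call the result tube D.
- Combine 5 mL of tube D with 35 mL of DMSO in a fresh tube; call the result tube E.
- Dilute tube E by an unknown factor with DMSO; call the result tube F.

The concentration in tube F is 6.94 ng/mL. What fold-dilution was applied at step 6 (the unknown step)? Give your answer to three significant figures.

Step 1: 30 μL brought to 360 μL → factor 360/30 = 12
Step 2: 25 μL + 0.075 mL = 100 μL total → factor 100/25 = 4
Step 3: 3-fold → factor 3
Step 4: 100 μL + 9.9 mL = 10000 μL total → factor 10000/100 = 100
Step 5: 5 mL + 35 mL = 40 mL total → factor 40/5 = 8
Step 6: unknown factor x
Product of known-step factors = 1.152 × 10^5
Overall factor = 8.00 mg/mL / (6.94 ng/mL) = 1.1527 × 10^6
x = 1.1527 × 10^6 / 1.152 × 10^5 = 10.0

10.0-fold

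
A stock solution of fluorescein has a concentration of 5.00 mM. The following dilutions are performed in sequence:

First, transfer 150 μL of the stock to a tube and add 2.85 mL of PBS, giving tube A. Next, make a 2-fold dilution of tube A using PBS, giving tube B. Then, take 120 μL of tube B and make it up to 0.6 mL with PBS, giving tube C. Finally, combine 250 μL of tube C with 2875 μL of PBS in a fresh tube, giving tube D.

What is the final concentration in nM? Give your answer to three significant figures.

2.00 × 10^3 nM

Step 1: 150 μL + 2.85 mL = 3000 μL total → factor 3000/150 = 20
Step 2: 2-fold → factor 2
Step 3: 120 μL brought to 0.6 mL → factor 600/120 = 5
Step 4: 250 μL + 2875 μL = 3125 μL total → factor 3125/250 = 12.5
Overall dilution factor = 20 × 2 × 5 × 12.5 = 2500
Final = 5.00 mM / 2500 = 0.002000 mM = 2.00 × 10^3 nM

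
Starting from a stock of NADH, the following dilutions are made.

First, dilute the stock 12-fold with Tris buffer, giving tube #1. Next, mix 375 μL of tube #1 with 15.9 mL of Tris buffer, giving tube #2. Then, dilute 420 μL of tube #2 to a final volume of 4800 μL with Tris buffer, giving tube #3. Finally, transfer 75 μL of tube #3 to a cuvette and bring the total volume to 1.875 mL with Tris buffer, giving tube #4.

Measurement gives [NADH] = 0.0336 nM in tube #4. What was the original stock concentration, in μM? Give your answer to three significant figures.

5.00 μM

Step 1: 12-fold → factor 12
Step 2: 375 μL + 15.9 mL = 16275 μL total → factor 16275/375 = 43.4
Step 3: 420 μL brought to 4800 μL → factor 4800/420 = 11.429
Step 4: 75 μL brought to 1.875 mL → factor 1875/75 = 25
Overall dilution factor = 12 × 43.4 × 11.429 × 25 = 1.488 × 10^5
Stock = 0.0336 nM × 1.488 × 10^5 = 5000 nM = 5.00 μM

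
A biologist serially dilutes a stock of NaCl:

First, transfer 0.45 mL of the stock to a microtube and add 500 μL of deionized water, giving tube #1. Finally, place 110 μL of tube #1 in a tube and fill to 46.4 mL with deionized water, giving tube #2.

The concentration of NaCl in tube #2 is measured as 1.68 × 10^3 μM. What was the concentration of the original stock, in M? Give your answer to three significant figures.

1.50 M

Step 1: 0.45 mL + 500 μL = 0.95 mL total → factor 0.95/0.45 = 2.1111
Step 2: 110 μL brought to 46.4 mL → factor 46400/110 = 421.82
Overall dilution factor = 2.1111 × 421.82 = 890.51
Stock = 1.68 × 10^3 μM × 890.51 = 1.496 × 10^6 μM = 1.50 M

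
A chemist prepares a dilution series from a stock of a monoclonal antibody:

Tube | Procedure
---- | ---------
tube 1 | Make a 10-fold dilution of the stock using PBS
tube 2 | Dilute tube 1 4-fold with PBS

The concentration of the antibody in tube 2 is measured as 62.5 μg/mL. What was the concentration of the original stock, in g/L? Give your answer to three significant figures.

Step 1: 10-fold → factor 10
Step 2: 4-fold → factor 4
Overall dilution factor = 10 × 4 = 40
Stock = 62.5 μg/mL × 40 = 2500 μg/mL = 2.50 g/L

2.50 g/L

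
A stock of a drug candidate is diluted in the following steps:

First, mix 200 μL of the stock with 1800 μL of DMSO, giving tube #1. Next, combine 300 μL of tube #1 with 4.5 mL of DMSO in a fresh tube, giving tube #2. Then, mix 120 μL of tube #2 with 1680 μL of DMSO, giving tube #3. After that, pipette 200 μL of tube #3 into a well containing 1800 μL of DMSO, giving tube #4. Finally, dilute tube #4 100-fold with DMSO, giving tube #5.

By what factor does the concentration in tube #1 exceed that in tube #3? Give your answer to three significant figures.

Step 1: 200 μL + 1800 μL = 2000 μL total → factor 2000/200 = 10
Step 2: 300 μL + 4.5 mL = 4800 μL total → factor 4800/300 = 16
Step 3: 120 μL + 1680 μL = 1800 μL total → factor 1800/120 = 15
Dilution factor to tube #1 = 10; to tube #3 = 2400
[tube #1]/[tube #3] = (factor to tube #3)/(factor to tube #1) = 2400/10 = 240

240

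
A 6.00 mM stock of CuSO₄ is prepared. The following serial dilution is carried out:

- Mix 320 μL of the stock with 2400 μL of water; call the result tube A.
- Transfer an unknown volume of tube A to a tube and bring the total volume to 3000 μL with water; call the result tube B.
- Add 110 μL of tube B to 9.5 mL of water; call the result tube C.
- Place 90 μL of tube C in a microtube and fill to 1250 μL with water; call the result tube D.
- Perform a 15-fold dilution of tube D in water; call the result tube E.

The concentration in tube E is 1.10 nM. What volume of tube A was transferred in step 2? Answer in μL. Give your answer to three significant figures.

Step 1: 320 μL + 2400 μL = 2720 μL total → factor 2720/320 = 8.5
Step 2: v brought to 3000 μL → factor = 3000 μL/v
Step 3: 110 μL + 9.5 mL = 9610 μL total → factor 9610/110 = 87.364
Step 4: 90 μL brought to 1250 μL → factor 1250/90 = 13.889
Step 5: 15-fold → factor 15
Product of known-step factors = 1.5471 × 10^5
Overall factor = 6.00 mM / (1.10 nM) = 5.4545 × 10^6
Step-2 factor = 5.4545 × 10^6 / 1.5471 × 10^5 = 35.257
v = 3000 μL / 35.257 = 85.1 μL

85.1 μL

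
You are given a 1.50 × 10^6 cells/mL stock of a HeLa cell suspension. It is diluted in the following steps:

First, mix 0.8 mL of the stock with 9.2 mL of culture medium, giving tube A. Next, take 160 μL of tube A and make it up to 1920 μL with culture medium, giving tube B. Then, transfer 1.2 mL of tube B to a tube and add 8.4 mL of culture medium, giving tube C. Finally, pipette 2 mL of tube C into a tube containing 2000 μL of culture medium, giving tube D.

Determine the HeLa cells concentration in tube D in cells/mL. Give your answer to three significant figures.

625 cells/mL

Step 1: 0.8 mL + 9.2 mL = 10 mL total → factor 10/0.8 = 12.5
Step 2: 160 μL brought to 1920 μL → factor 1920/160 = 12
Step 3: 1.2 mL + 8.4 mL = 9.6 mL total → factor 9.6/1.2 = 8
Step 4: 2 mL + 2000 μL = 4 mL total → factor 4/2 = 2
Overall dilution factor = 12.5 × 12 × 8 × 2 = 2400
Final = 1.50 × 10^6 cells/mL / 2400 = 625 cells/mL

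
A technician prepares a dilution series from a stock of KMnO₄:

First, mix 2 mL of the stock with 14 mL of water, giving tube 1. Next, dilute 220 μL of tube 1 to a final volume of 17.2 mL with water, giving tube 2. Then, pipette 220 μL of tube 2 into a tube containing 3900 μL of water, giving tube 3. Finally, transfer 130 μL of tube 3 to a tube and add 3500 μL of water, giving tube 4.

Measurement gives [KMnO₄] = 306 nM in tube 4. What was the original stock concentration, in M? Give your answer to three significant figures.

Step 1: 2 mL + 14 mL = 16 mL total → factor 16/2 = 8
Step 2: 220 μL brought to 17.2 mL → factor 17200/220 = 78.182
Step 3: 220 μL + 3900 μL = 4120 μL total → factor 4120/220 = 18.727
Step 4: 130 μL + 3500 μL = 3630 μL total → factor 3630/130 = 27.923
Overall dilution factor = 8 × 78.182 × 18.727 × 27.923 = 3.2706 × 10^5
Stock = 306 nM × 3.2706 × 10^5 = 1.001 × 10^8 nM = 0.100 M

0.100 M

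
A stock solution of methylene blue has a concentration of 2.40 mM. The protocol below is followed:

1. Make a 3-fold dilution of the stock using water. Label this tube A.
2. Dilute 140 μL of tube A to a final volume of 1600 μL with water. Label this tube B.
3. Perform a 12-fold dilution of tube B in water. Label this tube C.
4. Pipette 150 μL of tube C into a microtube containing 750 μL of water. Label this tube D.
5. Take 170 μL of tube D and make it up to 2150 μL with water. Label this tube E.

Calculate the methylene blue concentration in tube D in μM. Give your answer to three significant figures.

Step 1: 3-fold → factor 3
Step 2: 140 μL brought to 1600 μL → factor 1600/140 = 11.429
Step 3: 12-fold → factor 12
Step 4: 150 μL + 750 μL = 900 μL total → factor 900/150 = 6
Dilution factor through tube D = 3 × 11.429 × 12 × 6 = 2468.6
[tube D] = 2.40 mM / 2468.6 = 0.0009722 mM = 0.972 μM

0.972 μM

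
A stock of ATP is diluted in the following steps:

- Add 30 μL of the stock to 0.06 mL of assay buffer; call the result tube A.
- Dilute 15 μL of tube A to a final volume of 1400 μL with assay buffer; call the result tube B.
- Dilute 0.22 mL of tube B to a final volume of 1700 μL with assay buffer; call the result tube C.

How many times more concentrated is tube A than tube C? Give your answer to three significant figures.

721

Step 1: 30 μL + 0.06 mL = 90 μL total → factor 90/30 = 3
Step 2: 15 μL brought to 1400 μL → factor 1400/15 = 93.333
Step 3: 0.22 mL brought to 1700 μL → factor 1.7/0.22 = 7.7273
Dilution factor to tube A = 3; to tube C = 2163.6
[tube A]/[tube C] = (factor to tube C)/(factor to tube A) = 2163.6/3 = 721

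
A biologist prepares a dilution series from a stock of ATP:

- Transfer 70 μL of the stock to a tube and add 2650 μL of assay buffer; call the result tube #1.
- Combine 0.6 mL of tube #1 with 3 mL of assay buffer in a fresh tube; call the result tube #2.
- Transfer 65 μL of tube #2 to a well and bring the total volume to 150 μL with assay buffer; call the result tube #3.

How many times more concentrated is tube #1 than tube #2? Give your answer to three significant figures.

Step 1: 70 μL + 2650 μL = 2720 μL total → factor 2720/70 = 38.857
Step 2: 0.6 mL + 3 mL = 3.6 mL total → factor 3.6/0.6 = 6
Dilution factor to tube #1 = 38.857; to tube #2 = 233.14
[tube #1]/[tube #2] = (factor to tube #2)/(factor to tube #1) = 233.14/38.857 = 6.00

6.00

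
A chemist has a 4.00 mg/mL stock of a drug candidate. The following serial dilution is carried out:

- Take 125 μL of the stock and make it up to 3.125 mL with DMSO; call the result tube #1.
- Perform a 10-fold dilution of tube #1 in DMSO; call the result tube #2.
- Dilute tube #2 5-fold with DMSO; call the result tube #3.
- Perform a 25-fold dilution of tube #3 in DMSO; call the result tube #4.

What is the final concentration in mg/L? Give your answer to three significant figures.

0.128 mg/L

Step 1: 125 μL brought to 3.125 mL → factor 3125/125 = 25
Step 2: 10-fold → factor 10
Step 3: 5-fold → factor 5
Step 4: 25-fold → factor 25
Overall dilution factor = 25 × 10 × 5 × 25 = 31250
Final = 4.00 mg/mL / 31250 = 0.0001280 mg/mL = 0.128 mg/L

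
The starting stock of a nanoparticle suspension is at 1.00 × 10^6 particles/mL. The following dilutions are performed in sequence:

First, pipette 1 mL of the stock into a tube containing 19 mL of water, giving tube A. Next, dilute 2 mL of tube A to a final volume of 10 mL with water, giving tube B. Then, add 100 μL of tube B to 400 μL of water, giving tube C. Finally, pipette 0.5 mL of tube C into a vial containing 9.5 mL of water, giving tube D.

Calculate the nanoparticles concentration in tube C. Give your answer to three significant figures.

2.00 × 10^3 particles/mL

Step 1: 1 mL + 19 mL = 20 mL total → factor 20/1 = 20
Step 2: 2 mL brought to 10 mL → factor 10/2 = 5
Step 3: 100 μL + 400 μL = 500 μL total → factor 500/100 = 5
Dilution factor through tube C = 20 × 5 × 5 = 500
[tube C] = 1.00 × 10^6 particles/mL / 500 = 2.00 × 10^3 particles/mL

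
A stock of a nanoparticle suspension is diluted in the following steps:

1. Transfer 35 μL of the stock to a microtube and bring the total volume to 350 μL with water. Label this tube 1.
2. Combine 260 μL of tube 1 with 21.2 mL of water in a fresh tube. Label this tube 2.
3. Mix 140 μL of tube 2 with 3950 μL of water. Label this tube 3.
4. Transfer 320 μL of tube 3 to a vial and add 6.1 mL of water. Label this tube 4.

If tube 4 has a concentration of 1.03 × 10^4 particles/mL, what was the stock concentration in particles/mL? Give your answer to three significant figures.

Step 1: 35 μL brought to 350 μL → factor 350/35 = 10
Step 2: 260 μL + 21.2 mL = 21460 μL total → factor 21460/260 = 82.538
Step 3: 140 μL + 3950 μL = 4090 μL total → factor 4090/140 = 29.214
Step 4: 320 μL + 6.1 mL = 6420 μL total → factor 6420/320 = 20.062
Overall dilution factor = 10 × 82.538 × 29.214 × 20.062 = 4.8377 × 10^5
Stock = 1.03 × 10^4 particles/mL × 4.8377 × 10^5 = 4.98 × 10^9 particles/mL

4.98 × 10^9 particles/mL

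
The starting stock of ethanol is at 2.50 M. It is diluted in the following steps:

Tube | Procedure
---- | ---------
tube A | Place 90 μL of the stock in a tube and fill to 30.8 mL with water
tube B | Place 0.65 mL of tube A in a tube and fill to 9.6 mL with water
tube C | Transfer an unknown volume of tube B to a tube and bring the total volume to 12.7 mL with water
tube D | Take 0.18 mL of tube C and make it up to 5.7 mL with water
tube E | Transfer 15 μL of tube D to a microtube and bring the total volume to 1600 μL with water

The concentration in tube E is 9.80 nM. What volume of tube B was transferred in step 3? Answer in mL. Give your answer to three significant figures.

Step 1: 90 μL brought to 30.8 mL → factor 30800/90 = 342.22
Step 2: 0.65 mL brought to 9.6 mL → factor 9.6/0.65 = 14.769
Step 3: v brought to 12.7 mL → factor = 12.7 mL/v
Step 4: 0.18 mL brought to 5.7 mL → factor 5.7/0.18 = 31.667
Step 5: 15 μL brought to 1600 μL → factor 1600/15 = 106.67
Product of known-step factors = 1.7073 × 10^7
Overall factor = 2.50 M / (9.80 nM) = 2.551 × 10^8
Step-3 factor = 2.551 × 10^8 / 1.7073 × 10^7 = 14.942
v = 12.7 mL / 14.942 = 0.850 mL

0.850 mL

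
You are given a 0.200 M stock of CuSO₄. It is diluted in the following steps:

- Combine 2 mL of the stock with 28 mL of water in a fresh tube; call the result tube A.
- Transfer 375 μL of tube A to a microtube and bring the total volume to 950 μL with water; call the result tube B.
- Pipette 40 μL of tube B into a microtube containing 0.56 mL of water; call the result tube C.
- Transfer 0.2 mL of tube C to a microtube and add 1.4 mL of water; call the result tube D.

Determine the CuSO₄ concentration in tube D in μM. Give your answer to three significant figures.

43.9 μM

Step 1: 2 mL + 28 mL = 30 mL total → factor 30/2 = 15
Step 2: 375 μL brought to 950 μL → factor 950/375 = 2.5333
Step 3: 40 μL + 0.56 mL = 600 μL total → factor 600/40 = 15
Step 4: 0.2 mL + 1.4 mL = 1.6 mL total → factor 1.6/0.2 = 8
Overall dilution factor = 15 × 2.5333 × 15 × 8 = 4560
Final = 0.200 M / 4560 = 4.386 × 10^-5 M = 43.9 μM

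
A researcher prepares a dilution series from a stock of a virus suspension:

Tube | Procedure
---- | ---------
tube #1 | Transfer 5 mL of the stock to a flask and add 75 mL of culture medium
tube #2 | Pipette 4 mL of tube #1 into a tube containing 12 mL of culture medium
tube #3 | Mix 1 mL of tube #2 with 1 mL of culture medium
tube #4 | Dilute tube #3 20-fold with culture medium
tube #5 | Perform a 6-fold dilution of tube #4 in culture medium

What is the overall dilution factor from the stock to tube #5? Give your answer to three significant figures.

1.54 × 10^4

Step 1: 5 mL + 75 mL = 80 mL total → factor 80/5 = 16
Step 2: 4 mL + 12 mL = 16 mL total → factor 16/4 = 4
Step 3: 1 mL + 1 mL = 2 mL total → factor 2/1 = 2
Step 4: 20-fold → factor 20
Step 5: 6-fold → factor 6
Overall dilution factor = 16 × 4 × 2 × 20 × 6 = 15360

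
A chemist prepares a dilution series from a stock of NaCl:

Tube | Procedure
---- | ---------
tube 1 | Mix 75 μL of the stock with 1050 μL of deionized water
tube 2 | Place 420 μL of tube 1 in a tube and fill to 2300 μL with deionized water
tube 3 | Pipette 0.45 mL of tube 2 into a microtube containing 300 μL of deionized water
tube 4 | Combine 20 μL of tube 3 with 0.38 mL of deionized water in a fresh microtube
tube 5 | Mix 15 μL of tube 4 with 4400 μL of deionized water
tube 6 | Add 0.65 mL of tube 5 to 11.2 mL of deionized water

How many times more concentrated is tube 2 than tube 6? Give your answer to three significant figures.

Step 1: 75 μL + 1050 μL = 1125 μL total → factor 1125/75 = 15
Step 2: 420 μL brought to 2300 μL → factor 2300/420 = 5.4762
Step 3: 0.45 mL + 300 μL = 0.75 mL total → factor 0.75/0.45 = 1.6667
Step 4: 20 μL + 0.38 mL = 400 μL total → factor 400/20 = 20
Step 5: 15 μL + 4400 μL = 4415 μL total → factor 4415/15 = 294.33
Step 6: 0.65 mL + 11.2 mL = 11.85 mL total → factor 11.85/0.65 = 18.231
Dilution factor to tube 2 = 82.143; to tube 6 = 1.4692 × 10^7
[tube 2]/[tube 6] = (factor to tube 6)/(factor to tube 2) = 1.4692 × 10^7/82.143 = 1.79 × 10^5

1.79 × 10^5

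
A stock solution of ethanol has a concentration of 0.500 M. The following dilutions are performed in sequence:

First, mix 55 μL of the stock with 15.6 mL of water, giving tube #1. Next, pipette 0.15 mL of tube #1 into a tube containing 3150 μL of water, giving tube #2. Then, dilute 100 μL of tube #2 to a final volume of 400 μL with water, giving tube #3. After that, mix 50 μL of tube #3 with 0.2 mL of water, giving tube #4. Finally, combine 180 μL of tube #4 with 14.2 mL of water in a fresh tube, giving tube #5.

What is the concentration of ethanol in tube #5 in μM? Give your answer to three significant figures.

0.0500 μM

Step 1: 55 μL + 15.6 mL = 15655 μL total → factor 15655/55 = 284.64
Step 2: 0.15 mL + 3150 μL = 3.3 mL total → factor 3.3/0.15 = 22
Step 3: 100 μL brought to 400 μL → factor 400/100 = 4
Step 4: 50 μL + 0.2 mL = 250 μL total → factor 250/50 = 5
Step 5: 180 μL + 14.2 mL = 14380 μL total → factor 14380/180 = 79.889
Overall dilution factor = 284.64 × 22 × 4 × 5 × 79.889 = 1.0005 × 10^7
Final = 0.500 M / 1.0005 × 10^7 = 4.997 × 10^-8 M = 0.0500 μM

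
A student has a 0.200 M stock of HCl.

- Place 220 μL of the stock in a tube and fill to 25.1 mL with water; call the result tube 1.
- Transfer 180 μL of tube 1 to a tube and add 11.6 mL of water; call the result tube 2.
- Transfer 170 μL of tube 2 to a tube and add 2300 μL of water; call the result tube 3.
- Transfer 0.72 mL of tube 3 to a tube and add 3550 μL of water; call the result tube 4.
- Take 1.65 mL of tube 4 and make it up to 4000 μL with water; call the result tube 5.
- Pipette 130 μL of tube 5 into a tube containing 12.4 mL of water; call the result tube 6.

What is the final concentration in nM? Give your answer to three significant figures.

Step 1: 220 μL brought to 25.1 mL → factor 25100/220 = 114.09
Step 2: 180 μL + 11.6 mL = 11780 μL total → factor 11780/180 = 65.444
Step 3: 170 μL + 2300 μL = 2470 μL total → factor 2470/170 = 14.529
Step 4: 0.72 mL + 3550 μL = 4.27 mL total → factor 4.27/0.72 = 5.9306
Step 5: 1.65 mL brought to 4000 μL → factor 4/1.65 = 2.4242
Step 6: 130 μL + 12.4 mL = 12530 μL total → factor 12530/130 = 96.385
Overall dilution factor = 114.09 × 65.444 × 14.529 × 5.9306 × 2.4242 × 96.385 = 1.5033 × 10^8
Final = 0.200 M / 1.5033 × 10^8 = 1.330 × 10^-9 M = 1.33 nM

1.33 nM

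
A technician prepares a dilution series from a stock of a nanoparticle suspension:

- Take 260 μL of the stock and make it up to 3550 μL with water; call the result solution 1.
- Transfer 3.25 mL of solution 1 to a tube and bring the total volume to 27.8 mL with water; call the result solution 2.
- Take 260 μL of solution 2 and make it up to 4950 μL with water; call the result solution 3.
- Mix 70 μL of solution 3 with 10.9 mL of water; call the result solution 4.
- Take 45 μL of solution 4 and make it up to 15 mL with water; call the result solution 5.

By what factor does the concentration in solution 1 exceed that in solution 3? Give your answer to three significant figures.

Step 1: 260 μL brought to 3550 μL → factor 3550/260 = 13.654
Step 2: 3.25 mL brought to 27.8 mL → factor 27.8/3.25 = 8.5538
Step 3: 260 μL brought to 4950 μL → factor 4950/260 = 19.038
Dilution factor to solution 1 = 13.654; to solution 3 = 2223.6
[solution 1]/[solution 3] = (factor to solution 3)/(factor to solution 1) = 2223.6/13.654 = 163

163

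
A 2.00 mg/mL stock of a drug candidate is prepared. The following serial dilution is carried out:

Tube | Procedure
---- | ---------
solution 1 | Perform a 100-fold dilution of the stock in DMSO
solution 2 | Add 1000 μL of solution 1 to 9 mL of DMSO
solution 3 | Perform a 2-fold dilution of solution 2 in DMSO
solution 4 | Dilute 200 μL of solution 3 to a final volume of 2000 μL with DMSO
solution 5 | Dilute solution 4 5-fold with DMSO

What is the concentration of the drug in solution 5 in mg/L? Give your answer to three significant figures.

0.0200 mg/L

Step 1: 100-fold → factor 100
Step 2: 1000 μL + 9 mL = 10000 μL total → factor 10000/1000 = 10
Step 3: 2-fold → factor 2
Step 4: 200 μL brought to 2000 μL → factor 2000/200 = 10
Step 5: 5-fold → factor 5
Overall dilution factor = 100 × 10 × 2 × 10 × 5 = 1 × 10^5
Final = 2.00 mg/mL / 1 × 10^5 = 2.000 × 10^-5 mg/mL = 0.0200 mg/L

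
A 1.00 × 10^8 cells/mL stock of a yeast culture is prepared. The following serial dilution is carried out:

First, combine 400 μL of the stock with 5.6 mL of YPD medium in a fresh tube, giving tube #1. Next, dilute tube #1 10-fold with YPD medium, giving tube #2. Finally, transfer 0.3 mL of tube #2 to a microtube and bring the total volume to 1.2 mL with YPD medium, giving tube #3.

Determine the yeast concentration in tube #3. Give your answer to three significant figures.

Step 1: 400 μL + 5.6 mL = 6000 μL total → factor 6000/400 = 15
Step 2: 10-fold → factor 10
Step 3: 0.3 mL brought to 1.2 mL → factor 1.2/0.3 = 4
Overall dilution factor = 15 × 10 × 4 = 600
Final = 1.00 × 10^8 cells/mL / 600 = 1.67 × 10^5 cells/mL

1.67 × 10^5 cells/mL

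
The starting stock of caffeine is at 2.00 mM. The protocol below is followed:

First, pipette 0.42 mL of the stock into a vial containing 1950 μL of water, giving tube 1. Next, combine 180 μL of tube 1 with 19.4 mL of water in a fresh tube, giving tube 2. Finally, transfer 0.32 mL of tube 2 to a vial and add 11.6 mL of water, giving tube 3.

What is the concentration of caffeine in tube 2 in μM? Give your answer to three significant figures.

Step 1: 0.42 mL + 1950 μL = 2.37 mL total → factor 2.37/0.42 = 5.6429
Step 2: 180 μL + 19.4 mL = 19580 μL total → factor 19580/180 = 108.78
Dilution factor through tube 2 = 5.6429 × 108.78 = 613.82
[tube 2] = 2.00 mM / 613.82 = 0.003258 mM = 3.26 μM

3.26 μM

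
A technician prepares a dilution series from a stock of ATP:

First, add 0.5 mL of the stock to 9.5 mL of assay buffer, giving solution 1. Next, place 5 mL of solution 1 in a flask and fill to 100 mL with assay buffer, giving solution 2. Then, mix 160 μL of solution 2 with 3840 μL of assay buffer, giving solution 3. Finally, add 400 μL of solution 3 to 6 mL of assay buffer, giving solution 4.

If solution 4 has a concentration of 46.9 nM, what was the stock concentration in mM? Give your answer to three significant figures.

Step 1: 0.5 mL + 9.5 mL = 10 mL total → factor 10/0.5 = 20
Step 2: 5 mL brought to 100 mL → factor 100/5 = 20
Step 3: 160 μL + 3840 μL = 4000 μL total → factor 4000/160 = 25
Step 4: 400 μL + 6 mL = 6400 μL total → factor 6400/400 = 16
Overall dilution factor = 20 × 20 × 25 × 16 = 1.6 × 10^5
Stock = 46.9 nM × 1.6 × 10^5 = 7.504 × 10^6 nM = 7.50 mM

7.50 mM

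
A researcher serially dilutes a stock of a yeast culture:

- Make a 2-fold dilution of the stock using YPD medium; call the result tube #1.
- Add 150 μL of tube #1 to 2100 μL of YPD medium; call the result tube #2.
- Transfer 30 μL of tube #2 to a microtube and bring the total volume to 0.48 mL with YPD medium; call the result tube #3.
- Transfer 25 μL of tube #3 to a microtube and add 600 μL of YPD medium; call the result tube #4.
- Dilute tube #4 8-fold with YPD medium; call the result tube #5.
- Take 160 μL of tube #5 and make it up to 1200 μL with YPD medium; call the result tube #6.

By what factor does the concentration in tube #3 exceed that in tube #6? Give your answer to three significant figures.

Step 1: 2-fold → factor 2
Step 2: 150 μL + 2100 μL = 2250 μL total → factor 2250/150 = 15
Step 3: 30 μL brought to 0.48 mL → factor 480/30 = 16
Step 4: 25 μL + 600 μL = 625 μL total → factor 625/25 = 25
Step 5: 8-fold → factor 8
Step 6: 160 μL brought to 1200 μL → factor 1200/160 = 7.5
Dilution factor to tube #3 = 480; to tube #6 = 7.2 × 10^5
[tube #3]/[tube #6] = (factor to tube #6)/(factor to tube #3) = 7.2 × 10^5/480 = 1.50 × 10^3

1.50 × 10^3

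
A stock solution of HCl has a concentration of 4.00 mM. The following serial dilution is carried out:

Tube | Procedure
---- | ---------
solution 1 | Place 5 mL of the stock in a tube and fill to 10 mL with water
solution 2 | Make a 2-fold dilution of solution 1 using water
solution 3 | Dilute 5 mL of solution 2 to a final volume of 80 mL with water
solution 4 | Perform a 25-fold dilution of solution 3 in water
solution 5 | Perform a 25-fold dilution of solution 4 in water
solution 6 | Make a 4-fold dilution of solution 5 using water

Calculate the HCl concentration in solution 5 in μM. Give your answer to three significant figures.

Step 1: 5 mL brought to 10 mL → factor 10/5 = 2
Step 2: 2-fold → factor 2
Step 3: 5 mL brought to 80 mL → factor 80/5 = 16
Step 4: 25-fold → factor 25
Step 5: 25-fold → factor 25
Dilution factor through solution 5 = 2 × 2 × 16 × 25 × 25 = 40000
[solution 5] = 4.00 mM / 40000 = 0.0001000 mM = 0.100 μM

0.100 μM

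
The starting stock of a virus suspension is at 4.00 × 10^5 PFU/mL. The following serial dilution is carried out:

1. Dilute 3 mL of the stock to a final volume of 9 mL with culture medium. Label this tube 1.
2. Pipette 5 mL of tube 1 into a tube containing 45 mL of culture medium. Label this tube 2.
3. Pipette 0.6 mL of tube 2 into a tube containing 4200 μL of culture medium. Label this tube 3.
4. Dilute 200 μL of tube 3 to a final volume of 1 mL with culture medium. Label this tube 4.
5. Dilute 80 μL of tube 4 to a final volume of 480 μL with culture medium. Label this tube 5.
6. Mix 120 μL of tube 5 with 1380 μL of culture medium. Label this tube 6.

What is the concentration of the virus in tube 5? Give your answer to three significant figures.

Step 1: 3 mL brought to 9 mL → factor 9/3 = 3
Step 2: 5 mL + 45 mL = 50 mL total → factor 50/5 = 10
Step 3: 0.6 mL + 4200 μL = 4.8 mL total → factor 4.8/0.6 = 8
Step 4: 200 μL brought to 1 mL → factor 1000/200 = 5
Step 5: 80 μL brought to 480 μL → factor 480/80 = 6
Dilution factor through tube 5 = 3 × 10 × 8 × 5 × 6 = 7200
[tube 5] = 4.00 × 10^5 PFU/mL / 7200 = 55.6 PFU/mL

55.6 PFU/mL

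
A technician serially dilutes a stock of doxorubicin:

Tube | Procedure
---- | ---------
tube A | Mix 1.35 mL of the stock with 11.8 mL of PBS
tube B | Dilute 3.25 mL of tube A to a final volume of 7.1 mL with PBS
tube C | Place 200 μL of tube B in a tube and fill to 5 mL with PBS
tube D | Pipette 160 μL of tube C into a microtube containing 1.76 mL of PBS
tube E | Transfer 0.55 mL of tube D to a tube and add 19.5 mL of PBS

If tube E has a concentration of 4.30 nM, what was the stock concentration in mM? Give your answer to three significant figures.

1.00 mM

Step 1: 1.35 mL + 11.8 mL = 13.15 mL total → factor 13.15/1.35 = 9.7407
Step 2: 3.25 mL brought to 7.1 mL → factor 7.1/3.25 = 2.1846
Step 3: 200 μL brought to 5 mL → factor 5000/200 = 25
Step 4: 160 μL + 1.76 mL = 1920 μL total → factor 1920/160 = 12
Step 5: 0.55 mL + 19.5 mL = 20.05 mL total → factor 20.05/0.55 = 36.455
Overall dilution factor = 9.7407 × 2.1846 × 25 × 12 × 36.455 = 2.3272 × 10^5
Stock = 4.30 nM × 2.3272 × 10^5 = 1.001 × 10^6 nM = 1.00 mM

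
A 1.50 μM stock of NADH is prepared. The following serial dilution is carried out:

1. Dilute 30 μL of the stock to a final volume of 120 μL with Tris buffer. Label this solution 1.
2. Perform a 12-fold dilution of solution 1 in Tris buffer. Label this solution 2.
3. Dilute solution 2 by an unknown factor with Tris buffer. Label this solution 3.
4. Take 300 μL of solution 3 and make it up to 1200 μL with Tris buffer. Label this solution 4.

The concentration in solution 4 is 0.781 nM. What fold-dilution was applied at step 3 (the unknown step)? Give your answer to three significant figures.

Step 1: 30 μL brought to 120 μL → factor 120/30 = 4
Step 2: 12-fold → factor 12
Step 3: unknown factor x
Step 4: 300 μL brought to 1200 μL → factor 1200/300 = 4
Product of known-step factors = 192
Overall factor = 1.50 μM / (0.781 nM) = 1920.6
x = 1920.6 / 192 = 10.0

10.0-fold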